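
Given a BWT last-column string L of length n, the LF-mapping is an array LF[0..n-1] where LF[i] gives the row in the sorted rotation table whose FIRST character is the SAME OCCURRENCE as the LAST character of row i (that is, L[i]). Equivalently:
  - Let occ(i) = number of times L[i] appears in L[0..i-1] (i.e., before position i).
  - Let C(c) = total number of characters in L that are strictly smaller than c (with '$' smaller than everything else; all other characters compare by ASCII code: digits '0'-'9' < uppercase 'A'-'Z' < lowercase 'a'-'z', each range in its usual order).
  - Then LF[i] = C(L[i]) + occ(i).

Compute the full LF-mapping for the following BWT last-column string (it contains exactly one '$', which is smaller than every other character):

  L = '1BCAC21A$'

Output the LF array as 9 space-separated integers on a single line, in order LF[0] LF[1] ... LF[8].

Answer: 1 6 7 4 8 3 2 5 0

Derivation:
Char counts: '$':1, '1':2, '2':1, 'A':2, 'B':1, 'C':2
C (first-col start): C('$')=0, C('1')=1, C('2')=3, C('A')=4, C('B')=6, C('C')=7
L[0]='1': occ=0, LF[0]=C('1')+0=1+0=1
L[1]='B': occ=0, LF[1]=C('B')+0=6+0=6
L[2]='C': occ=0, LF[2]=C('C')+0=7+0=7
L[3]='A': occ=0, LF[3]=C('A')+0=4+0=4
L[4]='C': occ=1, LF[4]=C('C')+1=7+1=8
L[5]='2': occ=0, LF[5]=C('2')+0=3+0=3
L[6]='1': occ=1, LF[6]=C('1')+1=1+1=2
L[7]='A': occ=1, LF[7]=C('A')+1=4+1=5
L[8]='$': occ=0, LF[8]=C('$')+0=0+0=0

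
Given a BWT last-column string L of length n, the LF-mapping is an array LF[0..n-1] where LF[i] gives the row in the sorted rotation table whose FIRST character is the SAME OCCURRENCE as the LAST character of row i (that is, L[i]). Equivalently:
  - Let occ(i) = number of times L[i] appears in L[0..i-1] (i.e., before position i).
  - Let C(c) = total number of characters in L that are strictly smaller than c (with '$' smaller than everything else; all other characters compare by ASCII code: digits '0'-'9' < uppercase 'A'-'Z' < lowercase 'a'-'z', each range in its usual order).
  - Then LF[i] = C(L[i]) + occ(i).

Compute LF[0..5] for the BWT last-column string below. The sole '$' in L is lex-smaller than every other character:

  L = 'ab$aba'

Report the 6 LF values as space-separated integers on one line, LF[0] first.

Answer: 1 4 0 2 5 3

Derivation:
Char counts: '$':1, 'a':3, 'b':2
C (first-col start): C('$')=0, C('a')=1, C('b')=4
L[0]='a': occ=0, LF[0]=C('a')+0=1+0=1
L[1]='b': occ=0, LF[1]=C('b')+0=4+0=4
L[2]='$': occ=0, LF[2]=C('$')+0=0+0=0
L[3]='a': occ=1, LF[3]=C('a')+1=1+1=2
L[4]='b': occ=1, LF[4]=C('b')+1=4+1=5
L[5]='a': occ=2, LF[5]=C('a')+2=1+2=3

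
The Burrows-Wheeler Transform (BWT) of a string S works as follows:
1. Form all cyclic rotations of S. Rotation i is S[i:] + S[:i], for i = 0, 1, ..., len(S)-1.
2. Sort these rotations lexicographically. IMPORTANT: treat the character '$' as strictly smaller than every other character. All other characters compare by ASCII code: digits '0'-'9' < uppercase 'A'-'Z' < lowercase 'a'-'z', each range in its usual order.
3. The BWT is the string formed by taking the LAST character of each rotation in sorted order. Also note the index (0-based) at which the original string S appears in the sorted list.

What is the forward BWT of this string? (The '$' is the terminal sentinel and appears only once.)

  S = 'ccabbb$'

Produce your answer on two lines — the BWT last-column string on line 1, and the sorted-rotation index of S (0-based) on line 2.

All 7 rotations (rotation i = S[i:]+S[:i]):
  rot[0] = ccabbb$
  rot[1] = cabbb$c
  rot[2] = abbb$cc
  rot[3] = bbb$cca
  rot[4] = bb$ccab
  rot[5] = b$ccabb
  rot[6] = $ccabbb
Sorted (with $ < everything):
  sorted[0] = $ccabbb  (last char: 'b')
  sorted[1] = abbb$cc  (last char: 'c')
  sorted[2] = b$ccabb  (last char: 'b')
  sorted[3] = bb$ccab  (last char: 'b')
  sorted[4] = bbb$cca  (last char: 'a')
  sorted[5] = cabbb$c  (last char: 'c')
  sorted[6] = ccabbb$  (last char: '$')
Last column: bcbbac$
Original string S is at sorted index 6

Answer: bcbbac$
6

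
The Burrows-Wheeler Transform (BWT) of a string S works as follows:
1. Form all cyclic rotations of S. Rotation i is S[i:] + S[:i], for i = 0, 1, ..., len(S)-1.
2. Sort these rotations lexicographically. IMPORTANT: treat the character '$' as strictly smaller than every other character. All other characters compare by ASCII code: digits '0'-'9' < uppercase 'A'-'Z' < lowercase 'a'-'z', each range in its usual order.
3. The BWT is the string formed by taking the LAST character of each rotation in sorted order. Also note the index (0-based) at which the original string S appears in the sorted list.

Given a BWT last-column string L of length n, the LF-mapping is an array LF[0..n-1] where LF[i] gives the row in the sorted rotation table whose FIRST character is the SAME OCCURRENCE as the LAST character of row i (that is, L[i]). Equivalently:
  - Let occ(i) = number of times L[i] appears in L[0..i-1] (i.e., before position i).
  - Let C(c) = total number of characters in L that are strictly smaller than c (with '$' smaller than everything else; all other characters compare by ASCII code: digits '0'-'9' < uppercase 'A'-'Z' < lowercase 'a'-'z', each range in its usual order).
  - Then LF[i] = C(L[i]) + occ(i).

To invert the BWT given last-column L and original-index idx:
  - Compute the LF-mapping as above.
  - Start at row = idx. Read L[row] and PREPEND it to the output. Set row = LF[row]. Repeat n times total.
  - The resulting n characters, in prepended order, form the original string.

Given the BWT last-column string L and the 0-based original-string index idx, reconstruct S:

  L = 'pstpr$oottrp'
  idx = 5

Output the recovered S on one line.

Answer: pttortsorpp$

Derivation:
LF mapping: 3 8 9 4 6 0 1 2 10 11 7 5
Walk LF starting at row 5, prepending L[row]:
  step 1: row=5, L[5]='$', prepend. Next row=LF[5]=0
  step 2: row=0, L[0]='p', prepend. Next row=LF[0]=3
  step 3: row=3, L[3]='p', prepend. Next row=LF[3]=4
  step 4: row=4, L[4]='r', prepend. Next row=LF[4]=6
  step 5: row=6, L[6]='o', prepend. Next row=LF[6]=1
  step 6: row=1, L[1]='s', prepend. Next row=LF[1]=8
  step 7: row=8, L[8]='t', prepend. Next row=LF[8]=10
  step 8: row=10, L[10]='r', prepend. Next row=LF[10]=7
  step 9: row=7, L[7]='o', prepend. Next row=LF[7]=2
  step 10: row=2, L[2]='t', prepend. Next row=LF[2]=9
  step 11: row=9, L[9]='t', prepend. Next row=LF[9]=11
  step 12: row=11, L[11]='p', prepend. Next row=LF[11]=5
Reversed output: pttortsorpp$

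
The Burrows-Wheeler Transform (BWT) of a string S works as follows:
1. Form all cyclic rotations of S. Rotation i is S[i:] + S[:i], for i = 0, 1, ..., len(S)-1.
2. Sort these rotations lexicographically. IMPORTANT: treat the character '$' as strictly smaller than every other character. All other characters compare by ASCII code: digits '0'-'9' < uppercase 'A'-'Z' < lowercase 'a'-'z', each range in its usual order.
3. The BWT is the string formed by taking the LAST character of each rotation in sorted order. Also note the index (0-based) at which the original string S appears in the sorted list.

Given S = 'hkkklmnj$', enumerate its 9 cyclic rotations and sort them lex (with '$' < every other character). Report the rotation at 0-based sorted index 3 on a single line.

Answer: kkklmnj$h

Derivation:
All 9 rotations (rotation i = S[i:]+S[:i]):
  rot[0] = hkkklmnj$
  rot[1] = kkklmnj$h
  rot[2] = kklmnj$hk
  rot[3] = klmnj$hkk
  rot[4] = lmnj$hkkk
  rot[5] = mnj$hkkkl
  rot[6] = nj$hkkklm
  rot[7] = j$hkkklmn
  rot[8] = $hkkklmnj
Sorted (with $ < everything):
  sorted[0] = $hkkklmnj
  sorted[1] = hkkklmnj$
  sorted[2] = j$hkkklmn
  sorted[3] = kkklmnj$h
  sorted[4] = kklmnj$hk
  sorted[5] = klmnj$hkk
  sorted[6] = lmnj$hkkk
  sorted[7] = mnj$hkkkl
  sorted[8] = nj$hkkklm
sorted[3] = kkklmnj$h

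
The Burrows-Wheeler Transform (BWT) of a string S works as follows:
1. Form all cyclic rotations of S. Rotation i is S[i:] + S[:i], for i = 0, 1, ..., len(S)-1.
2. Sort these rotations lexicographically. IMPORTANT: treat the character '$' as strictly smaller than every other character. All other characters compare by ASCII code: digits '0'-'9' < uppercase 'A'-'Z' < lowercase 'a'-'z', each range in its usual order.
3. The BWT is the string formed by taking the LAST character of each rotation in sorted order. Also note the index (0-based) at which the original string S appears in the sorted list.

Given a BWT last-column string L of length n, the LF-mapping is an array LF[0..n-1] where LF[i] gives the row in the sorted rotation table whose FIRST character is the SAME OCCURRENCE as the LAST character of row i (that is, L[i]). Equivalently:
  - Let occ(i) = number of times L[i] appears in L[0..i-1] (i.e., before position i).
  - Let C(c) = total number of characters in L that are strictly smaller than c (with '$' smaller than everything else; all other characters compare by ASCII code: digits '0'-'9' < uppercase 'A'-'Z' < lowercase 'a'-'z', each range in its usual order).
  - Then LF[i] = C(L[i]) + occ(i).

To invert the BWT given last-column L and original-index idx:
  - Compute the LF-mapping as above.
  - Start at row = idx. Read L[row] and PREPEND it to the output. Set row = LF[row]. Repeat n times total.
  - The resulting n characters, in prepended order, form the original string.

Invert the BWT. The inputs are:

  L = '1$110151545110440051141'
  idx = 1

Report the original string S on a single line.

Answer: 0044110415451115101511$

Derivation:
LF mapping: 5 0 6 7 1 8 19 9 20 15 21 10 11 2 16 17 3 4 22 12 13 18 14
Walk LF starting at row 1, prepending L[row]:
  step 1: row=1, L[1]='$', prepend. Next row=LF[1]=0
  step 2: row=0, L[0]='1', prepend. Next row=LF[0]=5
  step 3: row=5, L[5]='1', prepend. Next row=LF[5]=8
  step 4: row=8, L[8]='5', prepend. Next row=LF[8]=20
  step 5: row=20, L[20]='1', prepend. Next row=LF[20]=13
  step 6: row=13, L[13]='0', prepend. Next row=LF[13]=2
  step 7: row=2, L[2]='1', prepend. Next row=LF[2]=6
  step 8: row=6, L[6]='5', prepend. Next row=LF[6]=19
  step 9: row=19, L[19]='1', prepend. Next row=LF[19]=12
  step 10: row=12, L[12]='1', prepend. Next row=LF[12]=11
  step 11: row=11, L[11]='1', prepend. Next row=LF[11]=10
  step 12: row=10, L[10]='5', prepend. Next row=LF[10]=21
  step 13: row=21, L[21]='4', prepend. Next row=LF[21]=18
  step 14: row=18, L[18]='5', prepend. Next row=LF[18]=22
  step 15: row=22, L[22]='1', prepend. Next row=LF[22]=14
  step 16: row=14, L[14]='4', prepend. Next row=LF[14]=16
  step 17: row=16, L[16]='0', prepend. Next row=LF[16]=3
  step 18: row=3, L[3]='1', prepend. Next row=LF[3]=7
  step 19: row=7, L[7]='1', prepend. Next row=LF[7]=9
  step 20: row=9, L[9]='4', prepend. Next row=LF[9]=15
  step 21: row=15, L[15]='4', prepend. Next row=LF[15]=17
  step 22: row=17, L[17]='0', prepend. Next row=LF[17]=4
  step 23: row=4, L[4]='0', prepend. Next row=LF[4]=1
Reversed output: 0044110415451115101511$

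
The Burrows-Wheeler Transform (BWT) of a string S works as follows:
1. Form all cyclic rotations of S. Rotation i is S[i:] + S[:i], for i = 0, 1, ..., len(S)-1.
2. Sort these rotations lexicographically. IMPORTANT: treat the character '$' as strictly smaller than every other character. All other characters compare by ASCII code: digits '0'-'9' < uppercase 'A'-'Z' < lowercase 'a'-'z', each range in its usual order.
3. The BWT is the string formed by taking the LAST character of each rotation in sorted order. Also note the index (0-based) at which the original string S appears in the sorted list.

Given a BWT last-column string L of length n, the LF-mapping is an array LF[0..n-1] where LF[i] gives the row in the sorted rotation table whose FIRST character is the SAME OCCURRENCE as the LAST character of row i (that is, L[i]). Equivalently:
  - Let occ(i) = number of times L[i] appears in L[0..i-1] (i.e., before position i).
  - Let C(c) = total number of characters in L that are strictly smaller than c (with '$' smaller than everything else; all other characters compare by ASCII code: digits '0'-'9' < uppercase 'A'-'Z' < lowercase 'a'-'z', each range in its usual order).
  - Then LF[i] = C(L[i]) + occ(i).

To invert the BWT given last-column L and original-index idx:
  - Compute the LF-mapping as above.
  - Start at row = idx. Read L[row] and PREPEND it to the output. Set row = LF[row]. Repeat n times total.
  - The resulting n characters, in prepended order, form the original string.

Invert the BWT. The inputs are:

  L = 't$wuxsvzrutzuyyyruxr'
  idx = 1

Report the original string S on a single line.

LF mapping: 5 0 12 7 13 4 11 18 1 8 6 19 9 15 16 17 2 10 14 3
Walk LF starting at row 1, prepending L[row]:
  step 1: row=1, L[1]='$', prepend. Next row=LF[1]=0
  step 2: row=0, L[0]='t', prepend. Next row=LF[0]=5
  step 3: row=5, L[5]='s', prepend. Next row=LF[5]=4
  step 4: row=4, L[4]='x', prepend. Next row=LF[4]=13
  step 5: row=13, L[13]='y', prepend. Next row=LF[13]=15
  step 6: row=15, L[15]='y', prepend. Next row=LF[15]=17
  step 7: row=17, L[17]='u', prepend. Next row=LF[17]=10
  step 8: row=10, L[10]='t', prepend. Next row=LF[10]=6
  step 9: row=6, L[6]='v', prepend. Next row=LF[6]=11
  step 10: row=11, L[11]='z', prepend. Next row=LF[11]=19
  step 11: row=19, L[19]='r', prepend. Next row=LF[19]=3
  step 12: row=3, L[3]='u', prepend. Next row=LF[3]=7
  step 13: row=7, L[7]='z', prepend. Next row=LF[7]=18
  step 14: row=18, L[18]='x', prepend. Next row=LF[18]=14
  step 15: row=14, L[14]='y', prepend. Next row=LF[14]=16
  step 16: row=16, L[16]='r', prepend. Next row=LF[16]=2
  step 17: row=2, L[2]='w', prepend. Next row=LF[2]=12
  step 18: row=12, L[12]='u', prepend. Next row=LF[12]=9
  step 19: row=9, L[9]='u', prepend. Next row=LF[9]=8
  step 20: row=8, L[8]='r', prepend. Next row=LF[8]=1
Reversed output: ruuwryxzurzvtuyyxst$

Answer: ruuwryxzurzvtuyyxst$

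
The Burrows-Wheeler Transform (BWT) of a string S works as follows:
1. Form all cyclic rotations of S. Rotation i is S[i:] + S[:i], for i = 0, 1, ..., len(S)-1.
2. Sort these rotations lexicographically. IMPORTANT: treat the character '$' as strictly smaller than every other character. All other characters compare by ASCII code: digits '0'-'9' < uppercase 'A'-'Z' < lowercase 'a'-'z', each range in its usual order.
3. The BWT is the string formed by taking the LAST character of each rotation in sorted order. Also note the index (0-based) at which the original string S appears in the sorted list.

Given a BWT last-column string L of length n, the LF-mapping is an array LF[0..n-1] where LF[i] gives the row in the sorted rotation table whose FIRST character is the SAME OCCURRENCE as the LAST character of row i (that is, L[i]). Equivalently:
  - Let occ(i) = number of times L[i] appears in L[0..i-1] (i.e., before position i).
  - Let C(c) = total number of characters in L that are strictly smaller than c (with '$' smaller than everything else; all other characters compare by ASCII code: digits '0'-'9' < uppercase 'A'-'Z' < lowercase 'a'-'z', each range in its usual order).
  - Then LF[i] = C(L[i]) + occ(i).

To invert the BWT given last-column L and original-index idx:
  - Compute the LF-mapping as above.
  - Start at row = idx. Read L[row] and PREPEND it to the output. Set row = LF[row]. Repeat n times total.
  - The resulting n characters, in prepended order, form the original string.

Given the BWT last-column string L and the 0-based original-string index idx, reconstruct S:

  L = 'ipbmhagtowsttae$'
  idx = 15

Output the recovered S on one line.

Answer: wombatspaghetti$

Derivation:
LF mapping: 7 10 3 8 6 1 5 12 9 15 11 13 14 2 4 0
Walk LF starting at row 15, prepending L[row]:
  step 1: row=15, L[15]='$', prepend. Next row=LF[15]=0
  step 2: row=0, L[0]='i', prepend. Next row=LF[0]=7
  step 3: row=7, L[7]='t', prepend. Next row=LF[7]=12
  step 4: row=12, L[12]='t', prepend. Next row=LF[12]=14
  step 5: row=14, L[14]='e', prepend. Next row=LF[14]=4
  step 6: row=4, L[4]='h', prepend. Next row=LF[4]=6
  step 7: row=6, L[6]='g', prepend. Next row=LF[6]=5
  step 8: row=5, L[5]='a', prepend. Next row=LF[5]=1
  step 9: row=1, L[1]='p', prepend. Next row=LF[1]=10
  step 10: row=10, L[10]='s', prepend. Next row=LF[10]=11
  step 11: row=11, L[11]='t', prepend. Next row=LF[11]=13
  step 12: row=13, L[13]='a', prepend. Next row=LF[13]=2
  step 13: row=2, L[2]='b', prepend. Next row=LF[2]=3
  step 14: row=3, L[3]='m', prepend. Next row=LF[3]=8
  step 15: row=8, L[8]='o', prepend. Next row=LF[8]=9
  step 16: row=9, L[9]='w', prepend. Next row=LF[9]=15
Reversed output: wombatspaghetti$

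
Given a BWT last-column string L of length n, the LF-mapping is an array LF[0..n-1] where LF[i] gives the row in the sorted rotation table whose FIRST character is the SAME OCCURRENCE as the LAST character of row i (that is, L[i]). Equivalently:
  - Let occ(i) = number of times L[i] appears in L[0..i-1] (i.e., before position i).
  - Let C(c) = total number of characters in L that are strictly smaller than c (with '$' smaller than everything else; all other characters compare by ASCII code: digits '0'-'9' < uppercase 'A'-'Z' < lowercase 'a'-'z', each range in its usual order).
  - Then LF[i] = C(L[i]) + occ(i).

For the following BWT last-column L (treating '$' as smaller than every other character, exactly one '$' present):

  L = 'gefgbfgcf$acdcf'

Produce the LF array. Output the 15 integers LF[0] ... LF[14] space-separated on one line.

Answer: 12 7 8 13 2 9 14 3 10 0 1 4 6 5 11

Derivation:
Char counts: '$':1, 'a':1, 'b':1, 'c':3, 'd':1, 'e':1, 'f':4, 'g':3
C (first-col start): C('$')=0, C('a')=1, C('b')=2, C('c')=3, C('d')=6, C('e')=7, C('f')=8, C('g')=12
L[0]='g': occ=0, LF[0]=C('g')+0=12+0=12
L[1]='e': occ=0, LF[1]=C('e')+0=7+0=7
L[2]='f': occ=0, LF[2]=C('f')+0=8+0=8
L[3]='g': occ=1, LF[3]=C('g')+1=12+1=13
L[4]='b': occ=0, LF[4]=C('b')+0=2+0=2
L[5]='f': occ=1, LF[5]=C('f')+1=8+1=9
L[6]='g': occ=2, LF[6]=C('g')+2=12+2=14
L[7]='c': occ=0, LF[7]=C('c')+0=3+0=3
L[8]='f': occ=2, LF[8]=C('f')+2=8+2=10
L[9]='$': occ=0, LF[9]=C('$')+0=0+0=0
L[10]='a': occ=0, LF[10]=C('a')+0=1+0=1
L[11]='c': occ=1, LF[11]=C('c')+1=3+1=4
L[12]='d': occ=0, LF[12]=C('d')+0=6+0=6
L[13]='c': occ=2, LF[13]=C('c')+2=3+2=5
L[14]='f': occ=3, LF[14]=C('f')+3=8+3=11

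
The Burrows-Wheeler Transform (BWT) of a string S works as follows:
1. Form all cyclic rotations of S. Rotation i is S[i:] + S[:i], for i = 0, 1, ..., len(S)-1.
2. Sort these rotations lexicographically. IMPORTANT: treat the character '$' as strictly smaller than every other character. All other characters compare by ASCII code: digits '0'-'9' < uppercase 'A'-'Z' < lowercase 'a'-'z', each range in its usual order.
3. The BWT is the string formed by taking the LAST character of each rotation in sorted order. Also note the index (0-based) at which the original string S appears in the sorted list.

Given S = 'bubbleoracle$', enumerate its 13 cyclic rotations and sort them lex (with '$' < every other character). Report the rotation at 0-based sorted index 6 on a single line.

All 13 rotations (rotation i = S[i:]+S[:i]):
  rot[0] = bubbleoracle$
  rot[1] = ubbleoracle$b
  rot[2] = bbleoracle$bu
  rot[3] = bleoracle$bub
  rot[4] = leoracle$bubb
  rot[5] = eoracle$bubbl
  rot[6] = oracle$bubble
  rot[7] = racle$bubbleo
  rot[8] = acle$bubbleor
  rot[9] = cle$bubbleora
  rot[10] = le$bubbleorac
  rot[11] = e$bubbleoracl
  rot[12] = $bubbleoracle
Sorted (with $ < everything):
  sorted[0] = $bubbleoracle
  sorted[1] = acle$bubbleor
  sorted[2] = bbleoracle$bu
  sorted[3] = bleoracle$bub
  sorted[4] = bubbleoracle$
  sorted[5] = cle$bubbleora
  sorted[6] = e$bubbleoracl
  sorted[7] = eoracle$bubbl
  sorted[8] = le$bubbleorac
  sorted[9] = leoracle$bubb
  sorted[10] = oracle$bubble
  sorted[11] = racle$bubbleo
  sorted[12] = ubbleoracle$b
sorted[6] = e$bubbleoracl

Answer: e$bubbleoracl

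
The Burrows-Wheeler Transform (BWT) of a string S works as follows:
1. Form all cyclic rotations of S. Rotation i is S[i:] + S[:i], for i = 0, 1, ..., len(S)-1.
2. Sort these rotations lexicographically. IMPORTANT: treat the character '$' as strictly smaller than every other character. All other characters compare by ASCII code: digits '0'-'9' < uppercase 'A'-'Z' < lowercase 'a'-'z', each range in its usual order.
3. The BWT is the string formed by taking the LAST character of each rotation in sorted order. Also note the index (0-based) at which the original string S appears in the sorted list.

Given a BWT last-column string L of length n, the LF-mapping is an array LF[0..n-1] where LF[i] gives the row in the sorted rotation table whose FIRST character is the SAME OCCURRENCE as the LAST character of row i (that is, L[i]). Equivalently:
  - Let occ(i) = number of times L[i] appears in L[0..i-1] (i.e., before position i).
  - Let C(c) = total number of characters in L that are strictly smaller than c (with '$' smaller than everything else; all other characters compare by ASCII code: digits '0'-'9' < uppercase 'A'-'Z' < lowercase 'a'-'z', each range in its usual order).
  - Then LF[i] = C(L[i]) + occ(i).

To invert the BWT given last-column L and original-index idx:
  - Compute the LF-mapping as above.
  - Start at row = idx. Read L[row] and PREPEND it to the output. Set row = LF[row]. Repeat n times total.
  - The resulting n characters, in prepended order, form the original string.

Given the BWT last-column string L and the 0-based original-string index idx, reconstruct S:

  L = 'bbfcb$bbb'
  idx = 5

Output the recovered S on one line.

Answer: bcbbbfbb$

Derivation:
LF mapping: 1 2 8 7 3 0 4 5 6
Walk LF starting at row 5, prepending L[row]:
  step 1: row=5, L[5]='$', prepend. Next row=LF[5]=0
  step 2: row=0, L[0]='b', prepend. Next row=LF[0]=1
  step 3: row=1, L[1]='b', prepend. Next row=LF[1]=2
  step 4: row=2, L[2]='f', prepend. Next row=LF[2]=8
  step 5: row=8, L[8]='b', prepend. Next row=LF[8]=6
  step 6: row=6, L[6]='b', prepend. Next row=LF[6]=4
  step 7: row=4, L[4]='b', prepend. Next row=LF[4]=3
  step 8: row=3, L[3]='c', prepend. Next row=LF[3]=7
  step 9: row=7, L[7]='b', prepend. Next row=LF[7]=5
Reversed output: bcbbbfbb$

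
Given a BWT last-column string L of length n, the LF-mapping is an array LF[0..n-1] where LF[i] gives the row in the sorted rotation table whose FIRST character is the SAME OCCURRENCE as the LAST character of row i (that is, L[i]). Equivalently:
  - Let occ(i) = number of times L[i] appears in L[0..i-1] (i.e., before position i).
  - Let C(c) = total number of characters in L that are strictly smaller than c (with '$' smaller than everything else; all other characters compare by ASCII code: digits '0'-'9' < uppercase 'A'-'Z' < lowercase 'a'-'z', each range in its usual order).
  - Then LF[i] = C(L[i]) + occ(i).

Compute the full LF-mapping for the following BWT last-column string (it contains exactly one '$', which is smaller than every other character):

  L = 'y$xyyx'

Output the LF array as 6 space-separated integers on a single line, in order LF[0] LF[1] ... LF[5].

Char counts: '$':1, 'x':2, 'y':3
C (first-col start): C('$')=0, C('x')=1, C('y')=3
L[0]='y': occ=0, LF[0]=C('y')+0=3+0=3
L[1]='$': occ=0, LF[1]=C('$')+0=0+0=0
L[2]='x': occ=0, LF[2]=C('x')+0=1+0=1
L[3]='y': occ=1, LF[3]=C('y')+1=3+1=4
L[4]='y': occ=2, LF[4]=C('y')+2=3+2=5
L[5]='x': occ=1, LF[5]=C('x')+1=1+1=2

Answer: 3 0 1 4 5 2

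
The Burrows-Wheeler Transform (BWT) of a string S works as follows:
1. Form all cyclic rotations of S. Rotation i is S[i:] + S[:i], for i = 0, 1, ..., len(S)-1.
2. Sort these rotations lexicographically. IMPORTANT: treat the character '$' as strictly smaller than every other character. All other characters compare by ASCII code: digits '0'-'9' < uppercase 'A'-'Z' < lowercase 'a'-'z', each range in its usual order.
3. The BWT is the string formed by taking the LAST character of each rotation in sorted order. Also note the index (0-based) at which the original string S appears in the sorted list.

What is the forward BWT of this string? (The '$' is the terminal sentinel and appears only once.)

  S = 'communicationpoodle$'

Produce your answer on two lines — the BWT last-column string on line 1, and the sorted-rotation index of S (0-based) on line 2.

Answer: eci$olntdomuoocipnam
3

Derivation:
All 20 rotations (rotation i = S[i:]+S[:i]):
  rot[0] = communicationpoodle$
  rot[1] = ommunicationpoodle$c
  rot[2] = mmunicationpoodle$co
  rot[3] = municationpoodle$com
  rot[4] = unicationpoodle$comm
  rot[5] = nicationpoodle$commu
  rot[6] = icationpoodle$commun
  rot[7] = cationpoodle$communi
  rot[8] = ationpoodle$communic
  rot[9] = tionpoodle$communica
  rot[10] = ionpoodle$communicat
  rot[11] = onpoodle$communicati
  rot[12] = npoodle$communicatio
  rot[13] = poodle$communication
  rot[14] = oodle$communicationp
  rot[15] = odle$communicationpo
  rot[16] = dle$communicationpoo
  rot[17] = le$communicationpood
  rot[18] = e$communicationpoodl
  rot[19] = $communicationpoodle
Sorted (with $ < everything):
  sorted[0] = $communicationpoodle  (last char: 'e')
  sorted[1] = ationpoodle$communic  (last char: 'c')
  sorted[2] = cationpoodle$communi  (last char: 'i')
  sorted[3] = communicationpoodle$  (last char: '$')
  sorted[4] = dle$communicationpoo  (last char: 'o')
  sorted[5] = e$communicationpoodl  (last char: 'l')
  sorted[6] = icationpoodle$commun  (last char: 'n')
  sorted[7] = ionpoodle$communicat  (last char: 't')
  sorted[8] = le$communicationpood  (last char: 'd')
  sorted[9] = mmunicationpoodle$co  (last char: 'o')
  sorted[10] = municationpoodle$com  (last char: 'm')
  sorted[11] = nicationpoodle$commu  (last char: 'u')
  sorted[12] = npoodle$communicatio  (last char: 'o')
  sorted[13] = odle$communicationpo  (last char: 'o')
  sorted[14] = ommunicationpoodle$c  (last char: 'c')
  sorted[15] = onpoodle$communicati  (last char: 'i')
  sorted[16] = oodle$communicationp  (last char: 'p')
  sorted[17] = poodle$communication  (last char: 'n')
  sorted[18] = tionpoodle$communica  (last char: 'a')
  sorted[19] = unicationpoodle$comm  (last char: 'm')
Last column: eci$olntdomuoocipnam
Original string S is at sorted index 3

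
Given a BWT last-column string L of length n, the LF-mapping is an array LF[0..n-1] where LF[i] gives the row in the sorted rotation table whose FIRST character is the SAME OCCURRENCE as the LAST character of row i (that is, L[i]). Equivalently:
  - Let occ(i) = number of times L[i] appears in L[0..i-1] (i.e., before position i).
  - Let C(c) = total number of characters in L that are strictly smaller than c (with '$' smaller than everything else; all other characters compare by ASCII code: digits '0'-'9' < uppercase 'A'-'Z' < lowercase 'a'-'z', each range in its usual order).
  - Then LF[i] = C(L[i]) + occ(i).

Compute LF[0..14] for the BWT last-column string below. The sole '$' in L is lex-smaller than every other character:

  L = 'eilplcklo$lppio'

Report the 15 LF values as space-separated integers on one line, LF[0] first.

Char counts: '$':1, 'c':1, 'e':1, 'i':2, 'k':1, 'l':4, 'o':2, 'p':3
C (first-col start): C('$')=0, C('c')=1, C('e')=2, C('i')=3, C('k')=5, C('l')=6, C('o')=10, C('p')=12
L[0]='e': occ=0, LF[0]=C('e')+0=2+0=2
L[1]='i': occ=0, LF[1]=C('i')+0=3+0=3
L[2]='l': occ=0, LF[2]=C('l')+0=6+0=6
L[3]='p': occ=0, LF[3]=C('p')+0=12+0=12
L[4]='l': occ=1, LF[4]=C('l')+1=6+1=7
L[5]='c': occ=0, LF[5]=C('c')+0=1+0=1
L[6]='k': occ=0, LF[6]=C('k')+0=5+0=5
L[7]='l': occ=2, LF[7]=C('l')+2=6+2=8
L[8]='o': occ=0, LF[8]=C('o')+0=10+0=10
L[9]='$': occ=0, LF[9]=C('$')+0=0+0=0
L[10]='l': occ=3, LF[10]=C('l')+3=6+3=9
L[11]='p': occ=1, LF[11]=C('p')+1=12+1=13
L[12]='p': occ=2, LF[12]=C('p')+2=12+2=14
L[13]='i': occ=1, LF[13]=C('i')+1=3+1=4
L[14]='o': occ=1, LF[14]=C('o')+1=10+1=11

Answer: 2 3 6 12 7 1 5 8 10 0 9 13 14 4 11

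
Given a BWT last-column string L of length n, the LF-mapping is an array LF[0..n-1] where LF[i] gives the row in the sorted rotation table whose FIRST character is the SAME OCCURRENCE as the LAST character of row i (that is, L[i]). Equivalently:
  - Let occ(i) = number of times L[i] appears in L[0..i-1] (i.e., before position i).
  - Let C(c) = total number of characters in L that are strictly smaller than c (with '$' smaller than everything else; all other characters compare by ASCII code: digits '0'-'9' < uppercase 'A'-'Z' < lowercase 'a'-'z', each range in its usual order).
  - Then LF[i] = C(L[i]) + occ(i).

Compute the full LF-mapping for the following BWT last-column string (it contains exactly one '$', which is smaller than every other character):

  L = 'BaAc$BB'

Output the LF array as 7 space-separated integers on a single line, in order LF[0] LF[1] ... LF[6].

Answer: 2 5 1 6 0 3 4

Derivation:
Char counts: '$':1, 'A':1, 'B':3, 'a':1, 'c':1
C (first-col start): C('$')=0, C('A')=1, C('B')=2, C('a')=5, C('c')=6
L[0]='B': occ=0, LF[0]=C('B')+0=2+0=2
L[1]='a': occ=0, LF[1]=C('a')+0=5+0=5
L[2]='A': occ=0, LF[2]=C('A')+0=1+0=1
L[3]='c': occ=0, LF[3]=C('c')+0=6+0=6
L[4]='$': occ=0, LF[4]=C('$')+0=0+0=0
L[5]='B': occ=1, LF[5]=C('B')+1=2+1=3
L[6]='B': occ=2, LF[6]=C('B')+2=2+2=4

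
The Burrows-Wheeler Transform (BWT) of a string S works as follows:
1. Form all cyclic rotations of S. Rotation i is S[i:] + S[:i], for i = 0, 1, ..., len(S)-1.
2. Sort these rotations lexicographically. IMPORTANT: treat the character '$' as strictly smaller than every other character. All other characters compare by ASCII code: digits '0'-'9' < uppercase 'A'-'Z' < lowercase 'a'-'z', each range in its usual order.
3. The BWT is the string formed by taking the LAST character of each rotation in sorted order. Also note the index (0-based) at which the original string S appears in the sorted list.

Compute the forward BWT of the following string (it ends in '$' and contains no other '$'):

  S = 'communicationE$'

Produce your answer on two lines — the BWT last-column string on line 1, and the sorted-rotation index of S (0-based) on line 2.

Answer: Enci$ntomouciam
4

Derivation:
All 15 rotations (rotation i = S[i:]+S[:i]):
  rot[0] = communicationE$
  rot[1] = ommunicationE$c
  rot[2] = mmunicationE$co
  rot[3] = municationE$com
  rot[4] = unicationE$comm
  rot[5] = nicationE$commu
  rot[6] = icationE$commun
  rot[7] = cationE$communi
  rot[8] = ationE$communic
  rot[9] = tionE$communica
  rot[10] = ionE$communicat
  rot[11] = onE$communicati
  rot[12] = nE$communicatio
  rot[13] = E$communication
  rot[14] = $communicationE
Sorted (with $ < everything):
  sorted[0] = $communicationE  (last char: 'E')
  sorted[1] = E$communication  (last char: 'n')
  sorted[2] = ationE$communic  (last char: 'c')
  sorted[3] = cationE$communi  (last char: 'i')
  sorted[4] = communicationE$  (last char: '$')
  sorted[5] = icationE$commun  (last char: 'n')
  sorted[6] = ionE$communicat  (last char: 't')
  sorted[7] = mmunicationE$co  (last char: 'o')
  sorted[8] = municationE$com  (last char: 'm')
  sorted[9] = nE$communicatio  (last char: 'o')
  sorted[10] = nicationE$commu  (last char: 'u')
  sorted[11] = ommunicationE$c  (last char: 'c')
  sorted[12] = onE$communicati  (last char: 'i')
  sorted[13] = tionE$communica  (last char: 'a')
  sorted[14] = unicationE$comm  (last char: 'm')
Last column: Enci$ntomouciam
Original string S is at sorted index 4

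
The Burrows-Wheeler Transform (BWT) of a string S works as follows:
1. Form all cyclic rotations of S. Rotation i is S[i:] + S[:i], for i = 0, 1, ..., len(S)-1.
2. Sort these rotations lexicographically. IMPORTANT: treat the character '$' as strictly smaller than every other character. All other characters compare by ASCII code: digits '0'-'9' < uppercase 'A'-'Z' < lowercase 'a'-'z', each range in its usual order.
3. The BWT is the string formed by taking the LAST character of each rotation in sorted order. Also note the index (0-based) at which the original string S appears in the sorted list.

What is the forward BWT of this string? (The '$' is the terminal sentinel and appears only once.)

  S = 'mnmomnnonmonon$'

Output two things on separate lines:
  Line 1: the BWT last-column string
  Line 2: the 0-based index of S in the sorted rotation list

All 15 rotations (rotation i = S[i:]+S[:i]):
  rot[0] = mnmomnnonmonon$
  rot[1] = nmomnnonmonon$m
  rot[2] = momnnonmonon$mn
  rot[3] = omnnonmonon$mnm
  rot[4] = mnnonmonon$mnmo
  rot[5] = nnonmonon$mnmom
  rot[6] = nonmonon$mnmomn
  rot[7] = onmonon$mnmomnn
  rot[8] = nmonon$mnmomnno
  rot[9] = monon$mnmomnnon
  rot[10] = onon$mnmomnnonm
  rot[11] = non$mnmomnnonmo
  rot[12] = on$mnmomnnonmon
  rot[13] = n$mnmomnnonmono
  rot[14] = $mnmomnnonmonon
Sorted (with $ < everything):
  sorted[0] = $mnmomnnonmonon  (last char: 'n')
  sorted[1] = mnmomnnonmonon$  (last char: '$')
  sorted[2] = mnnonmonon$mnmo  (last char: 'o')
  sorted[3] = momnnonmonon$mn  (last char: 'n')
  sorted[4] = monon$mnmomnnon  (last char: 'n')
  sorted[5] = n$mnmomnnonmono  (last char: 'o')
  sorted[6] = nmomnnonmonon$m  (last char: 'm')
  sorted[7] = nmonon$mnmomnno  (last char: 'o')
  sorted[8] = nnonmonon$mnmom  (last char: 'm')
  sorted[9] = non$mnmomnnonmo  (last char: 'o')
  sorted[10] = nonmonon$mnmomn  (last char: 'n')
  sorted[11] = omnnonmonon$mnm  (last char: 'm')
  sorted[12] = on$mnmomnnonmon  (last char: 'n')
  sorted[13] = onmonon$mnmomnn  (last char: 'n')
  sorted[14] = onon$mnmomnnonm  (last char: 'm')
Last column: n$onnomomonmnnm
Original string S is at sorted index 1

Answer: n$onnomomonmnnm
1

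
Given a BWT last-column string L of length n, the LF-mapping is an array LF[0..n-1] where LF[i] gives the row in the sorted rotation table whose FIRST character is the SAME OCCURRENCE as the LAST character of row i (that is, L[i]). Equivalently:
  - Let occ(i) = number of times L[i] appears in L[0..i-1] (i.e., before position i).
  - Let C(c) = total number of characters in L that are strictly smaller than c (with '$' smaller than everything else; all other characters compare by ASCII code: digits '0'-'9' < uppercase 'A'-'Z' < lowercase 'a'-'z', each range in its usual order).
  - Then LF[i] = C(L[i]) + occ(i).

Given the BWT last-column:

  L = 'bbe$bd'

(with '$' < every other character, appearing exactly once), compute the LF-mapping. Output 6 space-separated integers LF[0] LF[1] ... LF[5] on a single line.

Answer: 1 2 5 0 3 4

Derivation:
Char counts: '$':1, 'b':3, 'd':1, 'e':1
C (first-col start): C('$')=0, C('b')=1, C('d')=4, C('e')=5
L[0]='b': occ=0, LF[0]=C('b')+0=1+0=1
L[1]='b': occ=1, LF[1]=C('b')+1=1+1=2
L[2]='e': occ=0, LF[2]=C('e')+0=5+0=5
L[3]='$': occ=0, LF[3]=C('$')+0=0+0=0
L[4]='b': occ=2, LF[4]=C('b')+2=1+2=3
L[5]='d': occ=0, LF[5]=C('d')+0=4+0=4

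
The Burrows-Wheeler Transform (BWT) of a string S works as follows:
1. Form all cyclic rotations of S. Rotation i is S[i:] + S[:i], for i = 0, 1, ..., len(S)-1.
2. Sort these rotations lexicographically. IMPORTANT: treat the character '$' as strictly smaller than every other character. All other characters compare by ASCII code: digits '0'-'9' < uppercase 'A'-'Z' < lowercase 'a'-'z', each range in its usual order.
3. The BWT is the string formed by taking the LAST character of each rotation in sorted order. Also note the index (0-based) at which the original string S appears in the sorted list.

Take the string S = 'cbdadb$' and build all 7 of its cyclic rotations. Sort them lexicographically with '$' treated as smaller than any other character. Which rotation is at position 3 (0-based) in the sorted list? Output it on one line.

Answer: bdadb$c

Derivation:
All 7 rotations (rotation i = S[i:]+S[:i]):
  rot[0] = cbdadb$
  rot[1] = bdadb$c
  rot[2] = dadb$cb
  rot[3] = adb$cbd
  rot[4] = db$cbda
  rot[5] = b$cbdad
  rot[6] = $cbdadb
Sorted (with $ < everything):
  sorted[0] = $cbdadb
  sorted[1] = adb$cbd
  sorted[2] = b$cbdad
  sorted[3] = bdadb$c
  sorted[4] = cbdadb$
  sorted[5] = dadb$cb
  sorted[6] = db$cbda
sorted[3] = bdadb$c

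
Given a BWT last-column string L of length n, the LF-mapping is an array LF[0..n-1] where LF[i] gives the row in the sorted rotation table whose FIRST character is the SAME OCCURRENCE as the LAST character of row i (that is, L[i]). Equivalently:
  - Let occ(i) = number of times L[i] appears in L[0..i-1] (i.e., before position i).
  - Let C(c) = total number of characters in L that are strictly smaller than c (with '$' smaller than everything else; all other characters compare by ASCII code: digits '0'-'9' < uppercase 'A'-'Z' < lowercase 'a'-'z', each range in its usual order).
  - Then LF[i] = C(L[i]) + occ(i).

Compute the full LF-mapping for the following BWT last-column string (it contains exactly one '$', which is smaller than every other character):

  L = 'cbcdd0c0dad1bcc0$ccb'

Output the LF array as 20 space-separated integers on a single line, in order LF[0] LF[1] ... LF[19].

Char counts: '$':1, '0':3, '1':1, 'a':1, 'b':3, 'c':7, 'd':4
C (first-col start): C('$')=0, C('0')=1, C('1')=4, C('a')=5, C('b')=6, C('c')=9, C('d')=16
L[0]='c': occ=0, LF[0]=C('c')+0=9+0=9
L[1]='b': occ=0, LF[1]=C('b')+0=6+0=6
L[2]='c': occ=1, LF[2]=C('c')+1=9+1=10
L[3]='d': occ=0, LF[3]=C('d')+0=16+0=16
L[4]='d': occ=1, LF[4]=C('d')+1=16+1=17
L[5]='0': occ=0, LF[5]=C('0')+0=1+0=1
L[6]='c': occ=2, LF[6]=C('c')+2=9+2=11
L[7]='0': occ=1, LF[7]=C('0')+1=1+1=2
L[8]='d': occ=2, LF[8]=C('d')+2=16+2=18
L[9]='a': occ=0, LF[9]=C('a')+0=5+0=5
L[10]='d': occ=3, LF[10]=C('d')+3=16+3=19
L[11]='1': occ=0, LF[11]=C('1')+0=4+0=4
L[12]='b': occ=1, LF[12]=C('b')+1=6+1=7
L[13]='c': occ=3, LF[13]=C('c')+3=9+3=12
L[14]='c': occ=4, LF[14]=C('c')+4=9+4=13
L[15]='0': occ=2, LF[15]=C('0')+2=1+2=3
L[16]='$': occ=0, LF[16]=C('$')+0=0+0=0
L[17]='c': occ=5, LF[17]=C('c')+5=9+5=14
L[18]='c': occ=6, LF[18]=C('c')+6=9+6=15
L[19]='b': occ=2, LF[19]=C('b')+2=6+2=8

Answer: 9 6 10 16 17 1 11 2 18 5 19 4 7 12 13 3 0 14 15 8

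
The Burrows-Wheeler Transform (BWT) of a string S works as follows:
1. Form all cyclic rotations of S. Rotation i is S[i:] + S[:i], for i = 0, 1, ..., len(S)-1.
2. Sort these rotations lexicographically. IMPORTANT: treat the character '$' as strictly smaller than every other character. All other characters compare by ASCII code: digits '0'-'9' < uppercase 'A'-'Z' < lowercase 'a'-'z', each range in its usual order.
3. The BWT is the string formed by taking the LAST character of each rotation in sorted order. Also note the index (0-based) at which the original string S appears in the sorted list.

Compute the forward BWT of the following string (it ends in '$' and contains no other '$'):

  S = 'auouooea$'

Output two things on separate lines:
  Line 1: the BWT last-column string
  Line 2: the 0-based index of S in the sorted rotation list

All 9 rotations (rotation i = S[i:]+S[:i]):
  rot[0] = auouooea$
  rot[1] = uouooea$a
  rot[2] = ouooea$au
  rot[3] = uooea$auo
  rot[4] = ooea$auou
  rot[5] = oea$auouo
  rot[6] = ea$auouoo
  rot[7] = a$auouooe
  rot[8] = $auouooea
Sorted (with $ < everything):
  sorted[0] = $auouooea  (last char: 'a')
  sorted[1] = a$auouooe  (last char: 'e')
  sorted[2] = auouooea$  (last char: '$')
  sorted[3] = ea$auouoo  (last char: 'o')
  sorted[4] = oea$auouo  (last char: 'o')
  sorted[5] = ooea$auou  (last char: 'u')
  sorted[6] = ouooea$au  (last char: 'u')
  sorted[7] = uooea$auo  (last char: 'o')
  sorted[8] = uouooea$a  (last char: 'a')
Last column: ae$oouuoa
Original string S is at sorted index 2

Answer: ae$oouuoa
2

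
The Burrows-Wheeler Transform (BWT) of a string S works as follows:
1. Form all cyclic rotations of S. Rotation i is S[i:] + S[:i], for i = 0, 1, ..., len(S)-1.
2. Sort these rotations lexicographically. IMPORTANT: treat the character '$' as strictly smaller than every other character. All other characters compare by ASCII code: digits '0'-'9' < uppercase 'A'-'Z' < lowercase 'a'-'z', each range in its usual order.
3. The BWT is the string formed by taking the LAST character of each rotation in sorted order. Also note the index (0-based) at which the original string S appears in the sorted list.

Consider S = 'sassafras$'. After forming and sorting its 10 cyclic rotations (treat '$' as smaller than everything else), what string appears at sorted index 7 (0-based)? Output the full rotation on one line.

Answer: safras$sas

Derivation:
All 10 rotations (rotation i = S[i:]+S[:i]):
  rot[0] = sassafras$
  rot[1] = assafras$s
  rot[2] = ssafras$sa
  rot[3] = safras$sas
  rot[4] = afras$sass
  rot[5] = fras$sassa
  rot[6] = ras$sassaf
  rot[7] = as$sassafr
  rot[8] = s$sassafra
  rot[9] = $sassafras
Sorted (with $ < everything):
  sorted[0] = $sassafras
  sorted[1] = afras$sass
  sorted[2] = as$sassafr
  sorted[3] = assafras$s
  sorted[4] = fras$sassa
  sorted[5] = ras$sassaf
  sorted[6] = s$sassafra
  sorted[7] = safras$sas
  sorted[8] = sassafras$
  sorted[9] = ssafras$sa
sorted[7] = safras$sas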